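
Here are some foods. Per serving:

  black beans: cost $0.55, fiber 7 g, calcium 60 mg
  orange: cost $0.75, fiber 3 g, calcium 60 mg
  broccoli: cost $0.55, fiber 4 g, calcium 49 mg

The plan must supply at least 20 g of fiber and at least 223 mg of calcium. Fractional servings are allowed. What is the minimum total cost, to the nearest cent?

For a min-cost LP with two ≥-constraints, a basic feasible solution has at most two positive variables.
black beans only: max(20/7, 223/60) = 3.717 servings → $2.04.
orange only: max(20/3, 223/60) = 6.667 servings → $5.00.
broccoli only: max(20/4, 223/49) = 5 servings → $2.75.
black beans + orange with both tight: 2.212 servings and 1.504 servings → $2.35.
black beans + broccoli with both tight: 0.8544 servings and 3.505 servings → $2.40.
orange + broccoli: the both-tight solution has a negative serving — not a feasible corner.
So the least-cost plan costs $2.04.

$2.04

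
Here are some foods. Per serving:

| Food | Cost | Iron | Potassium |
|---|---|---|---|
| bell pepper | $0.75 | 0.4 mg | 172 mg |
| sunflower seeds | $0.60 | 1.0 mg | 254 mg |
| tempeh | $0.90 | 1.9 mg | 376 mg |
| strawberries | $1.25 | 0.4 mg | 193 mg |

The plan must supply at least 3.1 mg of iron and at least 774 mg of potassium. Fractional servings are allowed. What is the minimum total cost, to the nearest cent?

Minimising a linear cost over {iron ≥ 3.1, potassium ≥ 774, servings ≥ 0} — the optimum is at a vertex, using one or two foods.
bell pepper only: max(3.1/0.4, 774/172) = 7.75 servings → $5.81.
sunflower seeds only: max(3.1/1.0, 774/254) = 3.1 servings → $1.86.
tempeh only: max(3.1/1.9, 774/376) = 2.059 servings → $1.85.
strawberries only: max(3.1/0.4, 774/193) = 7.75 servings → $9.69.
bell pepper + sunflower seeds with both targets exact would need a negative amount; discard.
bell pepper + tempeh with both tight: 1.729 servings and 1.268 servings → $2.44.
bell pepper + strawberries with both targets exact would need a negative amount; discard.
sunflower seeds + tempeh with both tight: 2.861 servings and 0.1257 servings → $1.83.
sunflower seeds + strawberries: intersection lies outside the first quadrant.
tempeh + strawberries with both tight: 1.335 servings and 1.41 servings → $2.96.
Cheapest feasible corner: $1.83.

$1.83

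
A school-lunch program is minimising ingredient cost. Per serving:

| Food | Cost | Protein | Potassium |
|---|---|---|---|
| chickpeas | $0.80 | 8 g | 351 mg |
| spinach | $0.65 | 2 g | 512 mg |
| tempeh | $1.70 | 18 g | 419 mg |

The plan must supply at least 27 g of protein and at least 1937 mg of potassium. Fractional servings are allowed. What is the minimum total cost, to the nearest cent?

For a min-cost LP with two ≥-constraints, a basic feasible solution has at most two positive variables.
chickpeas only: max(27/8, 1937/351) = 5.519 servings → $4.41.
spinach only: max(27/2, 1937/512) = 13.5 servings → $8.78.
tempeh only: max(27/18, 1937/419) = 4.623 servings → $7.86.
chickpeas + spinach with both tight: 2.932 servings and 1.773 servings → $3.50.
chickpeas + tempeh: intersection lies outside the first quadrant.
spinach + tempeh with both tight: 2.811 servings and 1.188 servings → $3.85.
So the least-cost plan costs $3.50.

$3.50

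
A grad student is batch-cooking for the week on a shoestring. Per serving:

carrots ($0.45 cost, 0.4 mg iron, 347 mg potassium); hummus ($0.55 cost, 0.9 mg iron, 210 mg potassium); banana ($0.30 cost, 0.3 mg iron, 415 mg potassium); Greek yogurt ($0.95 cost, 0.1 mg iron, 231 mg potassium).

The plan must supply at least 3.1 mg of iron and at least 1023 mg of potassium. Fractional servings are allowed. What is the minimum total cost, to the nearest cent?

For a min-cost LP with two ≥-constraints, a basic feasible solution has at most two positive variables.
carrots only: max(3.1/0.4, 1023/347) = 7.75 servings → $3.49.
hummus only: max(3.1/0.9, 1023/210) = 4.871 servings → $2.68.
banana only: max(3.1/0.3, 1023/415) = 10.33 servings → $3.10.
Greek yogurt only: max(3.1/0.1, 1023/231) = 31 servings → $29.45.
carrots + hummus with both tight: 1.181 servings and 2.919 servings → $2.14.
carrots + banana: intersection lies outside the first quadrant.
carrots + Greek yogurt: intersection lies outside the first quadrant.
hummus + banana with both tight: 3.155 servings and 0.8686 servings → $2.00.
hummus + Greek yogurt with both tight: 3.284 servings and 1.443 servings → $3.18.
banana + Greek yogurt: intersection lies outside the first quadrant.
So the least-cost plan costs $2.00.

$2.00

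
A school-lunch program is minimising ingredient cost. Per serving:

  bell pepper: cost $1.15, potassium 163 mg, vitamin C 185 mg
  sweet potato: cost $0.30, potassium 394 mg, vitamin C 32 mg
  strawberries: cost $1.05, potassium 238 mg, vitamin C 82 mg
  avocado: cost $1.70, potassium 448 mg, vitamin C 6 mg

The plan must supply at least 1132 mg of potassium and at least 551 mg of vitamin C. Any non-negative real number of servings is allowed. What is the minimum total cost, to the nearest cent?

bell pepper only: max(1132/163, 551/185) = 6.945 servings → $7.99.
sweet potato only: max(1132/394, 551/32) = 17.22 servings → $5.17.
strawberries only: max(1132/238, 551/82) = 6.72 servings → $7.06.
avocado only: max(1132/448, 551/6) = 91.83 servings → $156.12.
bell pepper + sweet potato with both tight: 2.673 servings and 1.767 servings → $3.60.
bell pepper + strawberries with both tight: 1.249 servings and 3.901 servings → $5.53.
bell pepper + avocado with both tight: 2.931 servings and 1.46 servings → $5.85.
sweet potato + strawberries: intersection lies outside the first quadrant.
sweet potato + avocado with both targets exact would need a negative amount; discard.
strawberries + avocado: intersection lies outside the first quadrant.
So the least-cost plan costs $3.60.

$3.60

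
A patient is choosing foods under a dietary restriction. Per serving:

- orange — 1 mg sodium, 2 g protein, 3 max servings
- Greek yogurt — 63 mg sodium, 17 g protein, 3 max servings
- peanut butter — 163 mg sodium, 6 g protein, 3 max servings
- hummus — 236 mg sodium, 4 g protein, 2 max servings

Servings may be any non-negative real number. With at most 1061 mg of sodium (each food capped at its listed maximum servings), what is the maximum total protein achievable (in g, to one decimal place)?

Protein per mg sodium: orange 2, Greek yogurt 0.2698, peanut butter 0.03681, hummus 0.01695.
Take 3 servings of orange: uses 3 mg sodium, +6.0 g protein (running total 6.0 g).
Take 3 servings of Greek yogurt: uses 189 mg sodium, +51.0 g protein (running total 57.0 g).
Take 3 servings of peanut butter: uses 489 mg sodium, +18.0 g protein (running total 75.0 g).
Take 1.61 servings of hummus: uses 380 mg sodium, +6.4 g protein (running total 81.4 g).
Greedy by best ratio exhausts the sodium allowance optimally: 81.4 g.

81.4 g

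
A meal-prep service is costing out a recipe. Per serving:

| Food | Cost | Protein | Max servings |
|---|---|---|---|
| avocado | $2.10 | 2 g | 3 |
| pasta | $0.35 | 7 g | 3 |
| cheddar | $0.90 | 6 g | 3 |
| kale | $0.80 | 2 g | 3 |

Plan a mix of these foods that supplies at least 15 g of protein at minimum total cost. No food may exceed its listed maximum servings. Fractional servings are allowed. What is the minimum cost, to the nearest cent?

$0.75

Cost per g of protein: pasta $0.0500, cheddar $0.1500, kale $0.4000, avocado $1.0500.
Take 2.143 servings of pasta: +15.0 g protein for $0.75 (total $0.75, still need 0.0 g).
Greedy by cheapest-per-g is optimal for a single linear constraint, so the minimum cost is $0.75.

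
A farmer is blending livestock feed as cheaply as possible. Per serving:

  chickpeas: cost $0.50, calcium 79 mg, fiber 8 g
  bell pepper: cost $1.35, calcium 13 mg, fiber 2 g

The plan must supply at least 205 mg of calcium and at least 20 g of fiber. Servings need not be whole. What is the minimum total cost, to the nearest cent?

$1.30

Check every corner: each single food scaled to meet both minima, and each pair solved so both constraints bind.
chickpeas only: max(205/79, 20/8) = 2.595 servings → $1.30.
bell pepper only: max(205/13, 20/2) = 15.77 servings → $21.29.
chickpeas + bell pepper with both targets exact would need a negative amount; discard.
Cheapest feasible corner: $1.30.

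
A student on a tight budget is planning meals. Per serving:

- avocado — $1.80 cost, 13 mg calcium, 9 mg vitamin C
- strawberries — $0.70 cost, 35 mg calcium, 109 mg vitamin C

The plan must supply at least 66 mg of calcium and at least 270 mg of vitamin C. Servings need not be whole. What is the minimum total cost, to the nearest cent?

$1.73

avocado only: max(66/13, 270/9) = 30 servings → $54.00.
strawberries only: max(66/35, 270/109) = 2.477 servings → $1.73.
avocado + strawberries: the both-tight solution has a negative serving — not a feasible corner.
The minimum over all feasible corners is $1.73.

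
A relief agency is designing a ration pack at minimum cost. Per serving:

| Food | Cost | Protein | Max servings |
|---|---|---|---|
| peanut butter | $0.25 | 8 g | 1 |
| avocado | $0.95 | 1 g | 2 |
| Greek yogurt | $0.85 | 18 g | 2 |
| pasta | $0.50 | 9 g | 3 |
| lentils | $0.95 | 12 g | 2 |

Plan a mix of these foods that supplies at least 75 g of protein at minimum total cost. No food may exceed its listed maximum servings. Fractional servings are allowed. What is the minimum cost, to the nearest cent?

$3.77

Cost per g of protein: peanut butter $0.0312, Greek yogurt $0.0472, pasta $0.0556, lentils $0.0792, avocado $0.9500.
Take 1 serving of peanut butter: +8.0 g protein for $0.25 (total $0.25, still need 67.0 g).
Take 2 servings of Greek yogurt: +36.0 g protein for $1.70 (total $1.95, still need 31.0 g).
Take 3 servings of pasta: +27.0 g protein for $1.50 (total $3.45, still need 4.0 g).
Take 0.3333 servings of lentils: +4.0 g protein for $0.32 (total $3.77, still need 0.0 g).
Filling from the cheapest source first is optimal under one linear minimum: $3.77.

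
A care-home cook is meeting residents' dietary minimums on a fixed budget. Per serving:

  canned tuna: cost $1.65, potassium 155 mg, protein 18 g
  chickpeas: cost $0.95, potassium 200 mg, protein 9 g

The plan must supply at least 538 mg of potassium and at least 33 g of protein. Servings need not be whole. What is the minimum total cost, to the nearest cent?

At the optimum either one food covers both requirements or two foods hit both targets exactly; no other combination can be cheaper.
canned tuna only: max(538/155, 33/18) = 3.471 servings → $5.73.
chickpeas only: max(538/200, 33/9) = 3.667 servings → $3.48.
canned tuna + chickpeas with both tight: 0.7973 servings and 2.072 servings → $3.28.
The minimum over all feasible corners is $3.28.

$3.28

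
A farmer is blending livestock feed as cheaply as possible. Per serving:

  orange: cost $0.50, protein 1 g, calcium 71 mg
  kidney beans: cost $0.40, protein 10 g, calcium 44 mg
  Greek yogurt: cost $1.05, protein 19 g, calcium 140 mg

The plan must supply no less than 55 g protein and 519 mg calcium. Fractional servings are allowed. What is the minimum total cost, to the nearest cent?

$3.83

orange only: max(55/1, 519/71) = 55 servings → $27.50.
kidney beans only: max(55/10, 519/44) = 11.8 servings → $4.72.
Greek yogurt only: max(55/19, 519/140) = 3.707 servings → $3.89.
orange + kidney beans with both tight: 4.159 servings and 5.084 servings → $4.11.
orange + Greek yogurt with both tight: 1.787 servings and 2.801 servings → $3.83.
kidney beans + Greek yogurt with both targets exact would need a negative amount; discard.
So the least-cost plan costs $3.83.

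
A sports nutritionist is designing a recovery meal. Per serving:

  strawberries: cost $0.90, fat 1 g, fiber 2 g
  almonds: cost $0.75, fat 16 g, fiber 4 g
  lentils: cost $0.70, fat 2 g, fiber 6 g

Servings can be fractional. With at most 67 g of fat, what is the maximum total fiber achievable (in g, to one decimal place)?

Fiber per g fat: lentils 3, strawberries 2, almonds 0.25.
With no serving limits, spend the whole fat allowance on lentils: 67 g / 2 g × 6 g = 201.0 g.

201.0 g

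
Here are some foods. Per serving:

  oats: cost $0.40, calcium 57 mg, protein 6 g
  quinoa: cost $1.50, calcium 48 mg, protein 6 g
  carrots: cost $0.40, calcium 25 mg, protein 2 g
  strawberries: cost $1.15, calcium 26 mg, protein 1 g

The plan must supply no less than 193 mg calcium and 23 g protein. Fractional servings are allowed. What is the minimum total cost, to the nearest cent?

$1.53

oats only: max(193/57, 23/6) = 3.833 servings → $1.53.
quinoa only: max(193/48, 23/6) = 4.021 servings → $6.03.
carrots only: max(193/25, 23/2) = 11.5 servings → $4.60.
strawberries only: max(193/26, 23/1) = 23 servings → $26.45.
oats + quinoa with both tight: 1 serving and 2.833 servings → $4.65.
oats + carrots: intersection lies outside the first quadrant.
oats + strawberries with both targets exact would need a negative amount; discard.
quinoa + carrots with both tight: 3.5 servings and 1 serving → $5.65.
quinoa + strawberries with both tight: 3.75 servings and 0.5 servings → $6.20.
carrots + strawberries with both targets exact would need a negative amount; discard.
Cheapest feasible corner: $1.53.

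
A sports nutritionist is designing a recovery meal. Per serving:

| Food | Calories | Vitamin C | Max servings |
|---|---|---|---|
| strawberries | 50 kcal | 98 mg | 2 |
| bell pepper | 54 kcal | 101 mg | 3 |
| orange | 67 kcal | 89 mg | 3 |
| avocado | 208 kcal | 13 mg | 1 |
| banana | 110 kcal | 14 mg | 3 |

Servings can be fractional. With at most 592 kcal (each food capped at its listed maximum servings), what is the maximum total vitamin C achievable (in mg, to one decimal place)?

782.4 mg

Vitamin C per kcal: strawberries 1.96, bell pepper 1.87, orange 1.328, banana 0.1273, avocado 0.0625.
Take 2 servings of strawberries: uses 100 kcal, +196.0 mg vitamin C (running total 196.0 mg).
Take 3 servings of bell pepper: uses 162 kcal, +303.0 mg vitamin C (running total 499.0 mg).
Take 3 servings of orange: uses 201 kcal, +267.0 mg vitamin C (running total 766.0 mg).
Take 1.173 servings of banana: uses 129 kcal, +16.4 mg vitamin C (running total 782.4 mg).
Greedy by best ratio exhausts the calories allowance optimally: 782.4 mg.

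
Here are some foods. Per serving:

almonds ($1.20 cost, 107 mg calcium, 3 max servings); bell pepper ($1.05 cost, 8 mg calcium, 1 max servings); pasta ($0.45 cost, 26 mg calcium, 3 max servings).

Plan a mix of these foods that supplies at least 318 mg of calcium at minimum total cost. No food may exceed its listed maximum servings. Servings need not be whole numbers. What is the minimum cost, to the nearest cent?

Cost per mg of calcium: almonds $0.0112, pasta $0.0173, bell pepper $0.1313.
Take 2.972 servings of almonds: +318.0 mg calcium for $3.57 (total $3.57, still need 0.0 mg).
Filling from the cheapest source first is optimal under one linear minimum: $3.57.

$3.57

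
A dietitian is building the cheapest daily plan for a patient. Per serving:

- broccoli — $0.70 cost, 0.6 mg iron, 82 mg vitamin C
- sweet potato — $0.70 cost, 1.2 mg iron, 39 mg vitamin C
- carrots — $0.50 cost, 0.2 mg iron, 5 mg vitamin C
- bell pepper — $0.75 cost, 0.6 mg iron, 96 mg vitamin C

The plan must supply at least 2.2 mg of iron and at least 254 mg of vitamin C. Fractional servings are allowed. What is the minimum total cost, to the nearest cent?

Two binding constraints pin down two serving amounts, so the optimal mix uses at most two foods. The candidates are each food alone (scaled to the tighter of iron/vitamin C) and each pair with both constraints tight.
broccoli only: max(2.2/0.6, 254/82) = 3.667 servings → $2.57.
sweet potato only: max(2.2/1.2, 254/39) = 6.513 servings → $4.56.
carrots only: max(2.2/0.2, 254/5) = 50.8 servings → $25.40.
bell pepper only: max(2.2/0.6, 254/96) = 3.667 servings → $2.75.
broccoli + sweet potato with both tight: 2.92 servings and 0.3733 servings → $2.31.
broccoli + carrots with both tight: 2.97 servings and 2.09 servings → $3.12.
broccoli + bell pepper: the both-tight solution has a negative serving — not a feasible corner.
sweet potato + carrots with both targets exact would need a negative amount; discard.
sweet potato + bell pepper with both tight: 0.6405 servings and 2.386 servings → $2.24.
carrots + bell pepper with both tight: 3.63 servings and 2.457 servings → $3.66.
So the least-cost plan costs $2.24.

$2.24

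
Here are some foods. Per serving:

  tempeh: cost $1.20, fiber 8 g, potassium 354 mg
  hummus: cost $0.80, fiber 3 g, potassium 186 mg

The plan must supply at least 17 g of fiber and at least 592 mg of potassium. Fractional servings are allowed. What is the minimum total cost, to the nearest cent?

Compare the cost at each extreme point of the feasible region.
tempeh only: max(17/8, 592/354) = 2.125 servings → $2.55.
hummus only: max(17/3, 592/186) = 5.667 servings → $4.53.
tempeh + hummus with both targets exact would need a negative amount; discard.
So the least-cost plan costs $2.55.

$2.55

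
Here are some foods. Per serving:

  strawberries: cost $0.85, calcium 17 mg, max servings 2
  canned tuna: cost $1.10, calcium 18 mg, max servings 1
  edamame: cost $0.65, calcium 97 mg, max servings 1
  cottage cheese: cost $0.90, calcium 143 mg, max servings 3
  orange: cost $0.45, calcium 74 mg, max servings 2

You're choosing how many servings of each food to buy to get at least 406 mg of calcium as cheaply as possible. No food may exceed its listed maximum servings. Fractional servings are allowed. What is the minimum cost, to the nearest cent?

Cost per mg of calcium: orange $0.0061, cottage cheese $0.0063, edamame $0.0067, strawberries $0.0500, canned tuna $0.0611.
Take 2 servings of orange: +148.0 mg calcium for $0.90 (total $0.90, still need 258.0 mg).
Take 1.804 servings of cottage cheese: +258.0 mg calcium for $1.62 (total $2.52, still need 0.0 mg).
Greedy by cheapest-per-mg is optimal for a single linear constraint, so the minimum cost is $2.52.

$2.52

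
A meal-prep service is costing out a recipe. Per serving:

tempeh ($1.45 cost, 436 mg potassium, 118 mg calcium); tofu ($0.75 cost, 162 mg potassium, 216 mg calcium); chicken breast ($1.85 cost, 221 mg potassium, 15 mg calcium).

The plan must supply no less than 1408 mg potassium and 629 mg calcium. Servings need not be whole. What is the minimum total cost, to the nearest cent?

Two binding constraints pin down two serving amounts, so the optimal mix uses at most two foods. The candidates are each food alone (scaled to the tighter of potassium/calcium) and each pair with both constraints tight.
tempeh only: max(1408/436, 629/118) = 5.331 servings → $7.73.
tofu only: max(1408/162, 629/216) = 8.691 servings → $6.52.
chicken breast only: max(1408/221, 629/15) = 41.93 servings → $77.58.
tempeh + tofu with both tight: 2.694 servings and 1.44 servings → $4.99.
tempeh + chicken breast: the both-tight solution has a negative serving — not a feasible corner.
tofu + chicken breast with both tight: 2.602 servings and 4.464 servings → $10.21.
So the least-cost plan costs $4.99.

$4.99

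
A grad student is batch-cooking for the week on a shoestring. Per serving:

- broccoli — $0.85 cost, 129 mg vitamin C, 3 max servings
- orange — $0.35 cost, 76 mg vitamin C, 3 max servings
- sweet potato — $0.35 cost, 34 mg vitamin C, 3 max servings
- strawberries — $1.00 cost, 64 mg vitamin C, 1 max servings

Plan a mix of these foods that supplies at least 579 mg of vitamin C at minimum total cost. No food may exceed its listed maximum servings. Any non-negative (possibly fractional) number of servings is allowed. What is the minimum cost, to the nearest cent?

Cost per mg of vitamin C: orange $0.0046, broccoli $0.0066, sweet potato $0.0103, strawberries $0.0156.
Take 3 servings of orange: +228.0 mg vitamin C for $1.05 (total $1.05, still need 351.0 mg).
Take 2.721 servings of broccoli: +351.0 mg vitamin C for $2.31 (total $3.36, still need 0.0 mg).
Greedy by cheapest-per-mg is optimal for a single linear constraint, so the minimum cost is $3.36.

$3.36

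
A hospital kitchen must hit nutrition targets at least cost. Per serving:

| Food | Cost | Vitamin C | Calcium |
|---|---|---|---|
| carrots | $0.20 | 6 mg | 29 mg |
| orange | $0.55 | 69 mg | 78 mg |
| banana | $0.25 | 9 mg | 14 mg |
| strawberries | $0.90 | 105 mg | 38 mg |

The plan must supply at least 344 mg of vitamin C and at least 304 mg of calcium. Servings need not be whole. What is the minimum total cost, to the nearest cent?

Check every corner: each single food scaled to meet both minima, and each pair solved so both constraints bind.
carrots only: max(344/6, 304/29) = 57.33 servings → $11.47.
orange only: max(344/69, 304/78) = 4.986 servings → $2.74.
banana only: max(344/9, 304/14) = 38.22 servings → $9.56.
strawberries only: max(344/105, 304/38) = 8 servings → $7.20.
carrots + orange: intersection lies outside the first quadrant.
carrots + banana: the both-tight solution has a negative serving — not a feasible corner.
carrots + strawberries with both tight: 6.691 servings and 2.894 servings → $3.94.
orange + banana: the both-tight solution has a negative serving — not a feasible corner.
orange + strawberries with both tight: 3.385 servings and 1.052 servings → $2.81.
banana + strawberries with both tight: 16.71 servings and 1.844 servings → $5.84.
The minimum over all feasible corners is $2.74.

$2.74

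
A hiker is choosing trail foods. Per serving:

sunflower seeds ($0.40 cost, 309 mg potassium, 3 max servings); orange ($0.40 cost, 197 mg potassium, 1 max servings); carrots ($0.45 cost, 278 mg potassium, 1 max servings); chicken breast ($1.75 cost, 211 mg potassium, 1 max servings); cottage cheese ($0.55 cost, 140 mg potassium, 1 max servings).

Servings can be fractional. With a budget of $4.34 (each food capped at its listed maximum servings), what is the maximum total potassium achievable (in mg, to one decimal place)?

1751.8 mg

Potassium per dollar: sunflower seeds 772.5, carrots 617.8, orange 492.5, cottage cheese 254.5, chicken breast 120.6.
Take 3 servings of sunflower seeds: spends $1.20, +927.0 mg potassium (running total 927.0 mg).
Take 1 serving of carrots: spends $0.45, +278.0 mg potassium (running total 1205.0 mg).
Take 1 serving of orange: spends $0.40, +197.0 mg potassium (running total 1402.0 mg).
Take 1 serving of cottage cheese: spends $0.55, +140.0 mg potassium (running total 1542.0 mg).
Take 0.9943 servings of chicken breast: spends $1.74, +209.8 mg potassium (running total 1751.8 mg).
Greedy by best ratio exhausts the cost allowance optimally: 1751.8 mg.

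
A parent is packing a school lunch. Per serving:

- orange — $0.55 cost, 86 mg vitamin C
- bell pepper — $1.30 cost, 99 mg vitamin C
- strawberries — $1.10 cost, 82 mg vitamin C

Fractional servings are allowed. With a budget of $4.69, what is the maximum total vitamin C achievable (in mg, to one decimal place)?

Vitamin C per dollar: orange 156.4, bell pepper 76.15, strawberries 74.55.
With no serving limits, spend the whole cost allowance on orange: $4.69 / $0.55 × 86 mg = 733.3 mg.

733.3 mg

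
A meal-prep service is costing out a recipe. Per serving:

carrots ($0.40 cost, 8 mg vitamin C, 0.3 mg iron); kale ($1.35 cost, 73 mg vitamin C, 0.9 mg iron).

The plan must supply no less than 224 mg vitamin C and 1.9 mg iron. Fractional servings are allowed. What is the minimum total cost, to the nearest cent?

An LP optimum is at a vertex; with two nutrient constraints at most two foods are used. Check each candidate.
carrots only: max(224/8, 1.9/0.3) = 28 servings → $11.20.
kale only: max(224/73, 1.9/0.9) = 3.068 servings → $4.14.
carrots + kale with both targets exact would need a negative amount; discard.
The minimum over all feasible corners is $4.14.

$4.14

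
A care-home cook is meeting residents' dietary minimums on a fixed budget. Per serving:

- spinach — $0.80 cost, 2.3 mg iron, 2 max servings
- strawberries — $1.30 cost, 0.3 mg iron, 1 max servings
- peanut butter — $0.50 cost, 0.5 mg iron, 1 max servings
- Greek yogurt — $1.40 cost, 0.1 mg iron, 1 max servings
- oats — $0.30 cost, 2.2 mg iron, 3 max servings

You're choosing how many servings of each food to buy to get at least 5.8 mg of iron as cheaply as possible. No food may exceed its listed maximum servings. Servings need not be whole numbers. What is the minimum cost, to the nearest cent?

$0.79

Cost per mg of iron: oats $0.1364, spinach $0.3478, peanut butter $1.0000, strawberries $4.3333, Greek yogurt $14.0000.
Take 2.636 servings of oats: +5.8 mg iron for $0.79 (total $0.79, still need 0.0 mg).
Filling from the cheapest source first is optimal under one linear minimum: $0.79.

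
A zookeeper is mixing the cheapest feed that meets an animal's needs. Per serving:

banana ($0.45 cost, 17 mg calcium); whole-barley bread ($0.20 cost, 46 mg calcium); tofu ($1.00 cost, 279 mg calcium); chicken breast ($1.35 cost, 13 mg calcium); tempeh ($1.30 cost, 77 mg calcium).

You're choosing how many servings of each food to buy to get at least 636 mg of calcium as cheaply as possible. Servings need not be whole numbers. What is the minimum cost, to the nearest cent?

Cost per mg of calcium: tofu $0.0036, whole-barley bread $0.0043, tempeh $0.0169, banana $0.0265, chicken breast $0.1038.
With no serving limits, use only tofu: 636 mg / 279 mg = 2.28 servings × $1.00 = $2.28.

$2.28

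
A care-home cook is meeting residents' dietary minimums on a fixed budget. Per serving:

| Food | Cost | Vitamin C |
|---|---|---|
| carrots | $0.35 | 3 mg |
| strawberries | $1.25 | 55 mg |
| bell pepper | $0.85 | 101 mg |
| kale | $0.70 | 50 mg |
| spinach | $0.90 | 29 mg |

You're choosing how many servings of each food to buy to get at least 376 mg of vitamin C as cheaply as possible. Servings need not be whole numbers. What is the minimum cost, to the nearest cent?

$3.16

Cost per mg of vitamin C: bell pepper $0.0084, kale $0.0140, strawberries $0.0227, spinach $0.0310, carrots $0.1167.
With no serving limits, use only bell pepper: 376 mg / 101 mg = 3.723 servings × $0.85 = $3.16.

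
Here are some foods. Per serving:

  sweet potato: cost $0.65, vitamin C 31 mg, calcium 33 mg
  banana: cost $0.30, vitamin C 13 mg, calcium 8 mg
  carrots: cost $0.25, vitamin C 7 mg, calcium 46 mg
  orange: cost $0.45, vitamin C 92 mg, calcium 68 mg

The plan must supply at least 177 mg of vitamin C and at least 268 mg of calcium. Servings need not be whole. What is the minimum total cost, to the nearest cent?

An LP optimum is at a vertex; with two nutrient constraints at most two foods are used. Check each candidate.
sweet potato only: max(177/31, 268/33) = 8.121 servings → $5.28.
banana only: max(177/13, 268/8) = 33.5 servings → $10.05.
carrots only: max(177/7, 268/46) = 25.29 servings → $6.32.
orange only: max(177/92, 268/68) = 3.941 servings → $1.77.
sweet potato + banana: the both-tight solution has a negative serving — not a feasible corner.
sweet potato + carrots with both tight: 5.244 servings and 2.064 servings → $3.92.
sweet potato + orange: intersection lies outside the first quadrant.
banana + carrots with both tight: 11.56 servings and 3.815 servings → $4.42.
banana + orange with both targets exact would need a negative amount; discard.
carrots + orange with both tight: 3.36 servings and 1.668 servings → $1.59.
Cheapest feasible corner: $1.59.

$1.59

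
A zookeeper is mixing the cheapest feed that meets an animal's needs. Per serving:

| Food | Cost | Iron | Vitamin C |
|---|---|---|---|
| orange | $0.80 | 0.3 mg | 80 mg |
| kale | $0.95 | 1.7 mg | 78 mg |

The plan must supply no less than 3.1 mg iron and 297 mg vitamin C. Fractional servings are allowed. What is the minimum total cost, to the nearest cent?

This is a tiny linear program; its minimum lies at a vertex of the feasible set. List the vertices and price them.
orange only: max(3.1/0.3, 297/80) = 10.33 servings → $8.27.
kale only: max(3.1/1.7, 297/78) = 3.808 servings → $3.62.
orange + kale with both tight: 2.337 servings and 1.411 servings → $3.21.
So the least-cost plan costs $3.21.

$3.21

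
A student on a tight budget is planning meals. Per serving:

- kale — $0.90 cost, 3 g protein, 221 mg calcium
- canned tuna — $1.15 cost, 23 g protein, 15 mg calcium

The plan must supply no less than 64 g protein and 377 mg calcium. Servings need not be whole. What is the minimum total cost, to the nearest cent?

Minimising a linear cost over {protein ≥ 64, calcium ≥ 377, servings ≥ 0} — the optimum is at a vertex, using one or two foods.
kale only: max(64/3, 377/221) = 21.33 servings → $19.20.
canned tuna only: max(64/23, 377/15) = 25.13 servings → $28.90.
kale + canned tuna with both tight: 1.531 servings and 2.583 servings → $4.35.
Cheapest feasible corner: $4.35.

$4.35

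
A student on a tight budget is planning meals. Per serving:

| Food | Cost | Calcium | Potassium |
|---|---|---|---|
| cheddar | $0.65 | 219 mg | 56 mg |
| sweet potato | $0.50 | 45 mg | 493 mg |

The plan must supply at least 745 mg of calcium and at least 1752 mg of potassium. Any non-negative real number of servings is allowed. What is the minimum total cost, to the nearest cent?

$3.40

cheddar only: max(745/219, 1752/56) = 31.29 servings → $20.34.
sweet potato only: max(745/45, 1752/493) = 16.56 servings → $8.28.
cheddar + sweet potato with both tight: 2.735 servings and 3.243 servings → $3.40.
So the least-cost plan costs $3.40.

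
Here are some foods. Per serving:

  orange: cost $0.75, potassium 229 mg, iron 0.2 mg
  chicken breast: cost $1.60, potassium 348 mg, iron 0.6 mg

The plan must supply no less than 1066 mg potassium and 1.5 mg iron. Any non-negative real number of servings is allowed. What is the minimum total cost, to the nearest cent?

$4.38

This is a tiny linear program; its minimum lies at a vertex of the feasible set. List the vertices and price them.
orange only: max(1066/229, 1.5/0.2) = 7.5 servings → $5.62.
chicken breast only: max(1066/348, 1.5/0.6) = 3.063 servings → $4.90.
orange + chicken breast with both tight: 1.735 servings and 1.922 servings → $4.38.
So the least-cost plan costs $4.38.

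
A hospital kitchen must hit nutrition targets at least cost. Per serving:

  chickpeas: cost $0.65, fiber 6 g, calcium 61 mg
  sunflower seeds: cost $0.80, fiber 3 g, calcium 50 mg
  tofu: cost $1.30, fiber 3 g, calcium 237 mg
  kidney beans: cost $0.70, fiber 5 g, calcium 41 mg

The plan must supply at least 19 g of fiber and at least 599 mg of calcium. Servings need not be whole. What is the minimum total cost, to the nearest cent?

A basic optimal solution has at most two foods positive. Try each food alone and each pair with both targets met exactly.
chickpeas only: max(19/6, 599/61) = 9.82 servings → $6.38.
sunflower seeds only: max(19/3, 599/50) = 11.98 servings → $9.58.
tofu only: max(19/3, 599/237) = 6.333 servings → $8.23.
kidney beans only: max(19/5, 599/41) = 14.61 servings → $10.23.
chickpeas + sunflower seeds: intersection lies outside the first quadrant.
chickpeas + tofu with both tight: 2.184 servings and 1.965 servings → $3.97.
chickpeas + kidney beans: the both-tight solution has a negative serving — not a feasible corner.
sunflower seeds + tofu with both tight: 4.824 servings and 1.51 servings → $5.82.
sunflower seeds + kidney beans: the both-tight solution has a negative serving — not a feasible corner.
tofu + kidney beans with both tight: 2.087 servings and 2.548 servings → $4.50.
So the least-cost plan costs $3.97.

$3.97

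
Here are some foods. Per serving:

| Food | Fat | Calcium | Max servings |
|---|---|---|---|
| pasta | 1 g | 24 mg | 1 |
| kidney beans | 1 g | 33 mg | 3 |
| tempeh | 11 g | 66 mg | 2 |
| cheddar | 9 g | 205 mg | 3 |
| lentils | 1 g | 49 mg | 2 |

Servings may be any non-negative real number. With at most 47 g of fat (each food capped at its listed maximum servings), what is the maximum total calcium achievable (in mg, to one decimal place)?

Calcium per g fat: lentils 49, kidney beans 33, pasta 24, cheddar 22.78, tempeh 6.
Take 2 servings of lentils: uses 2 g fat, +98.0 mg calcium (running total 98.0 mg).
Take 3 servings of kidney beans: uses 3 g fat, +99.0 mg calcium (running total 197.0 mg).
Take 1 serving of pasta: uses 1 g fat, +24.0 mg calcium (running total 221.0 mg).
Take 3 servings of cheddar: uses 27 g fat, +615.0 mg calcium (running total 836.0 mg).
Take 1.273 servings of tempeh: uses 14 g fat, +84.0 mg calcium (running total 920.0 mg).
Filling greedily by calcium-per-g fat is optimal for one linear limit, giving 920.0 mg.

920.0 mg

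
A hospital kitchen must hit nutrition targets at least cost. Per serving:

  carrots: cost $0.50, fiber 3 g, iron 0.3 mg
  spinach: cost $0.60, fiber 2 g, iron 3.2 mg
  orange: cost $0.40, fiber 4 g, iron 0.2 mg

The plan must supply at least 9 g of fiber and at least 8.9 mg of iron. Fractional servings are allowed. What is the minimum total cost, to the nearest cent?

$1.99

carrots only: max(9/3, 8.9/0.3) = 29.67 servings → $14.83.
spinach only: max(9/2, 8.9/3.2) = 4.5 servings → $2.70.
orange only: max(9/4, 8.9/0.2) = 44.5 servings → $17.80.
carrots + spinach with both tight: 1.222 servings and 2.667 servings → $2.21.
carrots + orange: the both-tight solution has a negative serving — not a feasible corner.
spinach + orange with both tight: 2.726 servings and 0.8871 servings → $1.99.
So the least-cost plan costs $1.99.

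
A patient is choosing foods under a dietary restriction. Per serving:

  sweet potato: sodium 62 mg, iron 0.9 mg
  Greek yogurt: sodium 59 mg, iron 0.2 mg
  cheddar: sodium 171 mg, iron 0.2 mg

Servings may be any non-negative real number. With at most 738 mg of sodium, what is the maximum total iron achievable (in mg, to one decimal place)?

10.7 mg

Iron per mg sodium: sweet potato 0.01452, Greek yogurt 0.00339, cheddar 0.00117.
With no serving limits, spend the whole sodium allowance on sweet potato: 738 mg / 62 mg × 0.9 mg = 10.7 mg.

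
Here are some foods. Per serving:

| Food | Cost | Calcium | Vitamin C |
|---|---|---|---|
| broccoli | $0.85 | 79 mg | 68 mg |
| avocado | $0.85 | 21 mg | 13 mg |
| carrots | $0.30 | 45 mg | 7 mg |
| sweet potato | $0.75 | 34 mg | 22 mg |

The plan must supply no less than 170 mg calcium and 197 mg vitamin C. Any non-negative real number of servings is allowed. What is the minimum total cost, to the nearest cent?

$2.46

Compare the cost at each extreme point of the feasible region.
broccoli only: max(170/79, 197/68) = 2.897 servings → $2.46.
avocado only: max(170/21, 197/13) = 15.15 servings → $12.88.
carrots only: max(170/45, 197/7) = 28.14 servings → $8.44.
sweet potato only: max(170/34, 197/22) = 8.955 servings → $6.72.
broccoli + avocado: the both-tight solution has a negative serving — not a feasible corner.
broccoli + carrots: the both-tight solution has a negative serving — not a feasible corner.
broccoli + sweet potato: the both-tight solution has a negative serving — not a feasible corner.
avocado + carrots: the both-tight solution has a negative serving — not a feasible corner.
avocado + sweet potato: intersection lies outside the first quadrant.
carrots + sweet potato: intersection lies outside the first quadrant.
The minimum over all feasible corners is $2.46.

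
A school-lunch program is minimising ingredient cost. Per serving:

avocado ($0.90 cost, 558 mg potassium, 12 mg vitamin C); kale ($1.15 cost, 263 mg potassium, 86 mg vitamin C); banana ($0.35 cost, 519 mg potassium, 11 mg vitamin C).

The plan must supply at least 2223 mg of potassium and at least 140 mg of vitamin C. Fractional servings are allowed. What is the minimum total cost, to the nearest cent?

The cheapest plan sits at a corner of the feasible region — with two constraints it uses at most two foods.
avocado only: max(2223/558, 140/12) = 11.67 servings → $10.50.
kale only: max(2223/263, 140/86) = 8.452 servings → $9.72.
banana only: max(2223/519, 140/11) = 12.73 servings → $4.45.
avocado + kale with both tight: 3.443 servings and 1.147 servings → $4.42.
avocado + banana: the both-tight solution has a negative serving — not a feasible corner.
kale + banana with both tight: 1.155 servings and 3.698 servings → $2.62.
So the least-cost plan costs $2.62.

$2.62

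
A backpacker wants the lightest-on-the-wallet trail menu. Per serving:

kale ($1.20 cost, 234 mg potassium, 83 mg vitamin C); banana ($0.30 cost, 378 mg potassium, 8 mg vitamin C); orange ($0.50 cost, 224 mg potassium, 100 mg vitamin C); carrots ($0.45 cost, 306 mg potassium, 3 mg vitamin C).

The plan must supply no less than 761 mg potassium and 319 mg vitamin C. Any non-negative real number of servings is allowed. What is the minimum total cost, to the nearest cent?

This is a tiny linear program; its minimum lies at a vertex of the feasible set. List the vertices and price them.
kale only: max(761/234, 319/83) = 3.843 servings → $4.61.
banana only: max(761/378, 319/8) = 39.88 servings → $11.96.
orange only: max(761/224, 319/100) = 3.397 servings → $1.70.
carrots only: max(761/306, 319/3) = 106.3 servings → $47.85.
kale + banana: the both-tight solution has a negative serving — not a feasible corner.
kale + orange with both tight: 0.9659 servings and 2.388 servings → $2.35.
kale + carrots: intersection lies outside the first quadrant.
banana + orange with both tight: 0.129 servings and 3.18 servings → $1.63.
banana + carrots: the both-tight solution has a negative serving — not a feasible corner.
orange + carrots with both tight: 3.185 servings and 0.1552 servings → $1.66.
Cheapest feasible corner: $1.63.

$1.63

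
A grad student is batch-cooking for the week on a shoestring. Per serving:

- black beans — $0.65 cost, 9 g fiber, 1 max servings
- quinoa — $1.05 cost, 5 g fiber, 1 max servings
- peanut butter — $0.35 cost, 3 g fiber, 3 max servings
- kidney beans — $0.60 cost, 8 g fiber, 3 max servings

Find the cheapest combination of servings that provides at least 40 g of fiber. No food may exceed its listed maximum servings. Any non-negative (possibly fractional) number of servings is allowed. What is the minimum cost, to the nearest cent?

Cost per g of fiber: black beans $0.0722, kidney beans $0.0750, peanut butter $0.1167, quinoa $0.2100.
Take 1 serving of black beans: +9.0 g fiber for $0.65 (total $0.65, still need 31.0 g).
Take 3 servings of kidney beans: +24.0 g fiber for $1.80 (total $2.45, still need 7.0 g).
Take 2.333 servings of peanut butter: +7.0 g fiber for $0.82 (total $3.27, still need 0.0 g).
Greedy by cheapest-per-g is optimal for a single linear constraint, so the minimum cost is $3.27.

$3.27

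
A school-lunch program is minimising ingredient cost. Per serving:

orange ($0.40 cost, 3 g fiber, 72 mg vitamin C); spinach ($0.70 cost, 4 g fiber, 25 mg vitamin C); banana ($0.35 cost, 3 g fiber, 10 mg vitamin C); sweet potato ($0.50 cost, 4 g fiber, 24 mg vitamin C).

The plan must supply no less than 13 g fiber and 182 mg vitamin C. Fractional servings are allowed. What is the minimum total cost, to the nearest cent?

$1.63

Two binding constraints pin down two serving amounts, so the optimal mix uses at most two foods. The candidates are each food alone (scaled to the tighter of fiber/vitamin C) and each pair with both constraints tight.
orange only: max(13/3, 182/72) = 4.333 servings → $1.73.
spinach only: max(13/4, 182/25) = 7.28 servings → $5.10.
banana only: max(13/3, 182/10) = 18.2 servings → $6.37.
sweet potato only: max(13/4, 182/24) = 7.583 servings → $3.79.
orange + spinach with both tight: 1.892 servings and 1.831 servings → $2.04.
orange + banana with both tight: 2.237 servings and 2.097 servings → $1.63.
orange + sweet potato with both tight: 1.926 servings and 1.806 servings → $1.67.
spinach + banana: intersection lies outside the first quadrant.
spinach + sweet potato: intersection lies outside the first quadrant.
banana + sweet potato: the both-tight solution has a negative serving — not a feasible corner.
So the least-cost plan costs $1.63.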